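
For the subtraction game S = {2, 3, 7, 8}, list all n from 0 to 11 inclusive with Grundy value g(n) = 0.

0, 1, 5, 6, 10, 11

Build the Grundy sequence with g(k) = mex{g(k−s) : s ∈ {2, 3, 7, 8}, s ≤ k}:
k:     0  1  2  3  4  5  6  7  8  9 10 11
g(k):  0  0  1  1  2  0  0  1  1  2  0  0
The P-positions (g = 0) in 0..11 are 0, 1, 5, 6, 10, 11.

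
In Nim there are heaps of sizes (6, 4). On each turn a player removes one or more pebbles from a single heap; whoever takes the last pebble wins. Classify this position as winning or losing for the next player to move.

Winning position

Write each in binary and XOR column by column:
  110  (6)
  100  (4)
  ---
  010  (2)
The nim-sum is 2 ≠ 0, so this is an N-position: the player to move can win.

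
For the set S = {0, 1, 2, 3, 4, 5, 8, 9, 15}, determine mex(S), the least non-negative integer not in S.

6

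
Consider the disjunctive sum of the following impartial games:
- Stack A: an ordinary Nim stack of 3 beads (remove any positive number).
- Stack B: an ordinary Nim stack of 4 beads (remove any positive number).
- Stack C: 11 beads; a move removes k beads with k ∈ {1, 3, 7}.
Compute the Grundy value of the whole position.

6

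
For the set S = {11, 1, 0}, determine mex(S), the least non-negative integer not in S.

2

The values 0, 1 are all present; 2 is the first non-negative integer missing from the set.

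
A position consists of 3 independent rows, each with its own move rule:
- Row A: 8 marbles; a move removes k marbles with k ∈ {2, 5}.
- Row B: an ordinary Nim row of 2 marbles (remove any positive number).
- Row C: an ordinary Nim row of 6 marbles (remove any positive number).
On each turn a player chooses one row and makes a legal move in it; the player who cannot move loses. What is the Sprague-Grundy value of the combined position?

4

For row A, compute g(0), g(1), … with moves {2, 5}:
k:     0  1  2  3  4  5  6  7  8
g(k):  0  0  1  1  0  2  1  0  0
So g(8) = 0.
Row B is a plain Nim row of size 2, so its Grundy value is 2.
Row C is a plain Nim row of size 6, so its Grundy value is 6.
The value of a disjunctive sum is the nim-sum of the parts.
Combined value = 0 ⊕ 2 ⊕ 6 = 4.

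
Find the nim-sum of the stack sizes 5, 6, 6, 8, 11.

6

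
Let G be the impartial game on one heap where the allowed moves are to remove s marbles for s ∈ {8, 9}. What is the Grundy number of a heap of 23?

0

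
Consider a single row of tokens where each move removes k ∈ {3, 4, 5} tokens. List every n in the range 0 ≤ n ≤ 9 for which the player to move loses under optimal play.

0, 1, 2, 8, 9

Compute g(0), g(1), … for moves {3, 4, 5}:
g(0) = mex{} = 0
g(1) = mex{} = 0
g(2) = mex{} = 0
g(3) = mex{0} = 1
g(4) = mex{0} = 1
g(5) = mex{0} = 1
g(6) = mex{0,1} = 2
g(7) = mex{0,1} = 2
g(8) = mex{1} = 0
g(9) = mex{1,2} = 0
The P-positions (g = 0) in 0..9 are 0, 1, 2, 8, 9.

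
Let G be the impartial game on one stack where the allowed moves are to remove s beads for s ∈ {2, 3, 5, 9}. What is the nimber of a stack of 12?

Compute g(0), g(1), … for moves {2, 3, 5, 9}:
k:     0  1  2  3  4  5  6  7  8  9 10 11 12
g(k):  0  0  1  1  2  2  3  0  0  1  1  2  2
So g(12) = 2.

2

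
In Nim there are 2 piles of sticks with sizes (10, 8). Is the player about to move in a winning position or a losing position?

In binary:
  1010  (10)
  1000  (8)
  ----
  0010  (2)
The nim-sum is 2 ≠ 0, so this is an N-position: the player to move can win.

Winning position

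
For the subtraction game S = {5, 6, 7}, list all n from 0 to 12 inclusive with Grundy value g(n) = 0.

0, 1, 2, 3, 4, 12

Compute g(0), g(1), … for moves {5, 6, 7}:
g(0) = mex{} = 0
g(1) = mex{} = 0
g(2) = mex{} = 0
g(3) = mex{} = 0
g(4) = mex{} = 0
g(5) = mex{0} = 1
g(6) = mex{0} = 1
g(7) = mex{0} = 1
g(8) = mex{0} = 1
g(9) = mex{0} = 1
g(10) = mex{0,1} = 2
g(11) = mex{0,1} = 2
g(12) = mex{1} = 0
The P-positions (g = 0) in 0..12 are 0, 1, 2, 3, 4, 12.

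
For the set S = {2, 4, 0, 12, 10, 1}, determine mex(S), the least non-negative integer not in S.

3

The values 0, 1, 2 are all present; 3 is the first non-negative integer missing from the set.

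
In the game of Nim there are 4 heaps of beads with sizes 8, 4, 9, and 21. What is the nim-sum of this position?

Bitwise XOR of the heap sizes:
  01000  (8)
  00100  (4)
  01001  (9)
  10101  (21)
  -----
  10000  (16)

16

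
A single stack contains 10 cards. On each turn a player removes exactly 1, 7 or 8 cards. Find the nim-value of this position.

Build the Grundy sequence with g(k) = mex{g(k−s) : s ∈ {1, 7, 8}, s ≤ k}:
k:     0  1  2  3  4  5  6  7  8  9 10
g(k):  0  1  0  1  0  1  0  1  2  3  2
So g(10) = 2.

2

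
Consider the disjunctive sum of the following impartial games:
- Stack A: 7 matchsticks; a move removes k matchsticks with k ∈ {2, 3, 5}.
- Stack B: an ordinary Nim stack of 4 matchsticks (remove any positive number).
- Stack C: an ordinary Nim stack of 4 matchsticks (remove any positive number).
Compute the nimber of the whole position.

0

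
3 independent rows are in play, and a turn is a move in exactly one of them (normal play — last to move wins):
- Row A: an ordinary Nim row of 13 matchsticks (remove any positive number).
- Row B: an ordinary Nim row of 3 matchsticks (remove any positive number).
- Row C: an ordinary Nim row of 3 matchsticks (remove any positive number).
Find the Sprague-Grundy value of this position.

13

Row A is a plain Nim row of size 13, so its Grundy value is 13.
Row B is a plain Nim row of size 3, so its Grundy value is 3.
Row C is a plain Nim row of size 3, so its Grundy value is 3.
The value of a disjunctive sum is the nim-sum of the parts.
Combined value = 13 XOR 3 XOR 3 = 13.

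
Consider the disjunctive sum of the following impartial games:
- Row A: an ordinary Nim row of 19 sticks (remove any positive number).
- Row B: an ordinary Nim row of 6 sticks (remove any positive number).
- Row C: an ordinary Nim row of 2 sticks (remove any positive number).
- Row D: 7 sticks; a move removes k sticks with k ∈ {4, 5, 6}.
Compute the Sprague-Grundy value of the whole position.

22

Row A is a plain Nim row of size 19, so its Grundy value is 19.
Row B is a plain Nim row of size 6, so its Grundy value is 6.
Row C is a plain Nim row of size 2, so its Grundy value is 2.
For row D, compute g(0), g(1), … with moves {4, 5, 6}:
k:     0  1  2  3  4  5  6  7
g(k):  0  0  0  0  1  1  1  1
So g(7) = 1.
The value of a disjunctive sum is the nim-sum of the parts.
Combined value = 19 ⊕ 6 ⊕ 2 ⊕ 1 = 22.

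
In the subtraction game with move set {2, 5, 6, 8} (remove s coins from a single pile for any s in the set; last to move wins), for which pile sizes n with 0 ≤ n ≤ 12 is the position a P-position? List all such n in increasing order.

0, 1, 4, 11

Build the Grundy sequence with g(k) = mex{g(k−s) : s ∈ {2, 5, 6, 8}, s ≤ k}:
g(0) = mex{} = 0
g(1) = mex{} = 0
g(2) = mex{0} = 1
g(3) = mex{0} = 1
g(4) = mex{1} = 0
g(5) = mex{0,1} = 2
g(6) = mex{0} = 1
g(7) = mex{0,1,2} = 3
g(8) = mex{0,1} = 2
g(9) = mex{0,1,3} = 2
g(10) = mex{0,1,2} = 3
g(11) = mex{1,2} = 0
g(12) = mex{0,1,3} = 2
The P-positions (g = 0) in 0..12 are 0, 1, 4, 11.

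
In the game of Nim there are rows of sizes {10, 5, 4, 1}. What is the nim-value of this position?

10

In binary:
  1010  (10)
  0101  (5)
  0100  (4)
  0001  (1)
  ----
  1010  (10)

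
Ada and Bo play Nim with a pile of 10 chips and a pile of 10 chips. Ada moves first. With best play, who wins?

Bitwise XOR of the heap sizes:
  1010  (10)
  1010  (10)
  ----
  0000  (0)
The nim-sum is 0, so this is a P-position: the player to move is in a losing position under optimal play; Ada is about to move from it and so loses — Bo wins.

Bo wins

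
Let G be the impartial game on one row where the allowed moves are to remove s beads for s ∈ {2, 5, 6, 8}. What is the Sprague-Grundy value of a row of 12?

Build the Grundy sequence with g(k) = mex{g(k−s) : s ∈ {2, 5, 6, 8}, s ≤ k}:
g(0) = mex{} = 0
g(1) = mex{} = 0
g(2) = mex{0} = 1
g(3) = mex{0} = 1
g(4) = mex{1} = 0
g(5) = mex{0,1} = 2
g(6) = mex{0} = 1
g(7) = mex{0,1,2} = 3
g(8) = mex{0,1} = 2
g(9) = mex{0,1,3} = 2
g(10) = mex{0,1,2} = 3
g(11) = mex{1,2} = 0
g(12) = mex{0,1,3} = 2
So g(12) = 2.

2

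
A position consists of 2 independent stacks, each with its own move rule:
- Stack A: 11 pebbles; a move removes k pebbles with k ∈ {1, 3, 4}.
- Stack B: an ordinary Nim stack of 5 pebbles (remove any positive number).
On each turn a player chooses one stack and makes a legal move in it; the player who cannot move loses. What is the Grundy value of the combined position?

Build the Grundy sequence for stack A with g(k) = mex{g(k−s) : s ∈ {1, 3, 4}, s ≤ k}:
k:     0  1  2  3  4  5  6  7  8  9 10 11
g(k):  0  1  0  1  2  3  2  0  1  0  1  2
So g(11) = 2.
Stack B is a plain Nim stack of size 5, so its Grundy value is 5.
By the Sprague-Grundy theorem, the Grundy value of a sum of independent games is the XOR of the component values.
Combined value = 2 ⊕ 5 = 7.

7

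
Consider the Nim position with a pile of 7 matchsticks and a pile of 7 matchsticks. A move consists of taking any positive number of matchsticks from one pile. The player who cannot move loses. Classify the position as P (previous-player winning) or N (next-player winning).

P-position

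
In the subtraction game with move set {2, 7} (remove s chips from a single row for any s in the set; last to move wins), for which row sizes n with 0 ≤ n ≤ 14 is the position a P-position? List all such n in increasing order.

0, 1, 4, 5, 9, 10, 13, 14

Grundy values for subtraction set {2, 7}:
g(0) = mex{} = 0
g(1) = mex{} = 0
g(2) = mex{0} = 1
g(3) = mex{0} = 1
g(4) = mex{1} = 0
g(5) = mex{1} = 0
g(6) = mex{0} = 1
g(7) = mex{0} = 1
g(8) = mex{0,1} = 2
g(9) = mex{1} = 0
g(10) = mex{1,2} = 0
g(11) = mex{0} = 1
g(12) = mex{0} = 1
g(13) = mex{1} = 0
g(14) = mex{1} = 0
The P-positions (g = 0) in 0..14 are 0, 1, 4, 5, 9, 10, 13, 14.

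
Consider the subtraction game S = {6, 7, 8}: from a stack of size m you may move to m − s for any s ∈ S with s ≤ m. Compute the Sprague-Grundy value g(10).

Grundy values for subtraction set {6, 7, 8}:
g(0) = mex{} = 0
g(1) = mex{} = 0
g(2) = mex{} = 0
g(3) = mex{} = 0
g(4) = mex{} = 0
g(5) = mex{} = 0
g(6) = mex{0} = 1
g(7) = mex{0} = 1
g(8) = mex{0} = 1
g(9) = mex{0} = 1
g(10) = mex{0} = 1
So g(10) = 1.

1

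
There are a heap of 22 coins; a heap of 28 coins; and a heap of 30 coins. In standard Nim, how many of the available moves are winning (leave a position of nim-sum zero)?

Write each in binary and XOR column by column:
  10110  (22)
  11100  (28)
  11110  (30)
  -----
  10100  (20)
The overall nim-sum is X = 20. A heap of size p has a winning move iff p XOR X < p (reduce it to p XOR X).
  22: 22 XOR 20 = 2 < 22 — winning move (to 2).
  28: 28 XOR 20 = 8 < 28 — winning move (to 8).
  30: 30 XOR 20 = 10 < 30 — winning move (to 10).
That gives 3 winning moves.

3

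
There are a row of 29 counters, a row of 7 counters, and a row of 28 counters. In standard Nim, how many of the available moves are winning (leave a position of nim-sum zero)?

3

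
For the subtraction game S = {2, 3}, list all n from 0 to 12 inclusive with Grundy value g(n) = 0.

Compute g(0), g(1), … for moves {2, 3}:
k:     0  1  2  3  4  5  6  7  8  9 10 11 12
g(k):  0  0  1  1  2  0  0  1  1  2  0  0  1
The P-positions (g = 0) in 0..12 are 0, 1, 5, 6, 10, 11.

0, 1, 5, 6, 10, 11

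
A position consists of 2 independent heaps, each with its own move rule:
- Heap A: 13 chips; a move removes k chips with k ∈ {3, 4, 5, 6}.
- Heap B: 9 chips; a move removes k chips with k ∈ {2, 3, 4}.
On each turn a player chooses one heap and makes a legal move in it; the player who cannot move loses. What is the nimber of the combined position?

Build the Grundy sequence for heap A with g(k) = mex{g(k−s) : s ∈ {3, 4, 5, 6}, s ≤ k}:
k:     0  1  2  3  4  5  6  7  8  9 10 11 12 13
g(k):  0  0  0  1  1  1  2  2  2  0  0  0  1  1
So g(13) = 1.
Build the Grundy sequence for heap B with g(k) = mex{g(k−s) : s ∈ {2, 3, 4}, s ≤ k}:
g(0) = mex{} = 0
g(1) = mex{} = 0
g(2) = mex{0} = 1
g(3) = mex{0} = 1
g(4) = mex{0,1} = 2
g(5) = mex{0,1} = 2
g(6) = mex{1,2} = 0
g(7) = mex{1,2} = 0
g(8) = mex{0,2} = 1
g(9) = mex{0,2} = 1
So g(9) = 1.
By the Sprague-Grundy theorem, the Grundy value of a sum of independent games is the XOR of the component values.
Combined value = 1 XOR 1 = 0.

0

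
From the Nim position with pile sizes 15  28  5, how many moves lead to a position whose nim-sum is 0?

Nim-sum: 15 ^ 28 ^ 5 = 22.
The overall nim-sum is X = 22. A pile of size p has a winning move iff p XOR X < p (reduce it to p XOR X).
  15: 15 XOR 22 = 25 ≥ 15 — no move.
  28: 28 XOR 22 = 10 < 28 — winning move (to 10).
  5: 5 XOR 22 = 19 ≥ 5 — no move.
That gives 1 winning move.

1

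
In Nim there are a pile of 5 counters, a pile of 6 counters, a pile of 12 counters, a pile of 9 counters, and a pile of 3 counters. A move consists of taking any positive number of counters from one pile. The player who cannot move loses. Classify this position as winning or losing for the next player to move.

Winning position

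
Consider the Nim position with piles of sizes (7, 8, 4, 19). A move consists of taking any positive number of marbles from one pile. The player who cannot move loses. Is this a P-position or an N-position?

In binary:
  00111  (7)
  01000  (8)
  00100  (4)
  10011  (19)
  -----
  11000  (24)
The nim-sum is 24 ≠ 0, so this is an N-position: the player to move can win.

N-position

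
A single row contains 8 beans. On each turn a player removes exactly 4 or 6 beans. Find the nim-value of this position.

Build the Grundy sequence with g(k) = mex{g(k−s) : s ∈ {4, 6}, s ≤ k}:
k:     0  1  2  3  4  5  6  7  8
g(k):  0  0  0  0  1  1  1  1  2
So g(8) = 2.

2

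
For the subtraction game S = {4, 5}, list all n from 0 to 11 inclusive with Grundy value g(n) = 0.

0, 1, 2, 3, 9, 10, 11

Compute g(0), g(1), … for moves {4, 5}:
g(0) = mex{} = 0
g(1) = mex{} = 0
g(2) = mex{} = 0
g(3) = mex{} = 0
g(4) = mex{0} = 1
g(5) = mex{0} = 1
g(6) = mex{0} = 1
g(7) = mex{0} = 1
g(8) = mex{0,1} = 2
g(9) = mex{1} = 0
g(10) = mex{1} = 0
g(11) = mex{1} = 0
The P-positions (g = 0) in 0..11 are 0, 1, 2, 3, 9, 10, 11.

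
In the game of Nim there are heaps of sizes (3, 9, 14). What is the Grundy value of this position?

4

Compute the nim-sum pairwise:
3 ⊕ 9 = 10
10 ⊕ 14 = 4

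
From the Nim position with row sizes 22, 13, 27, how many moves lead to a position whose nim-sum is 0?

0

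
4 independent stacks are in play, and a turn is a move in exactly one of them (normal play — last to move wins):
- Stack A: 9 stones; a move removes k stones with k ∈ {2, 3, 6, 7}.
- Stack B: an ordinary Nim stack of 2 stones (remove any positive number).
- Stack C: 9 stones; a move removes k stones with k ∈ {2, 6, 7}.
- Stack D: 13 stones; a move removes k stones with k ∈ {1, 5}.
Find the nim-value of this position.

Build the Grundy sequence for stack A with g(k) = mex{g(k−s) : s ∈ {2, 3, 6, 7}, s ≤ k}:
g(0) = mex{} = 0
g(1) = mex{} = 0
g(2) = mex{0} = 1
g(3) = mex{0} = 1
g(4) = mex{0,1} = 2
g(5) = mex{1} = 0
g(6) = mex{0,1,2} = 3
g(7) = mex{0,2} = 1
g(8) = mex{0,1,3} = 2
g(9) = mex{1,3} = 0
So g(9) = 0.
Stack B is a plain Nim stack of size 2, so its Grundy value is 2.
Grundy values for stack C (subtraction set {2, 6, 7}):
k:     0  1  2  3  4  5  6  7  8  9
g(k):  0  0  1  1  0  0  1  1  2  0
So g(9) = 0.
Grundy values for stack D (subtraction set {1, 5}):
k:     0  1  2  3  4  5  6  7  8  9 10 11 12 13
g(k):  0  1  0  1  0  1  0  1  0  1  0  1  0  1
So g(13) = 1.
By the Sprague-Grundy theorem, the Grundy value of a sum of independent games is the XOR of the component values.
Combined value = 0 ⊕ 2 ⊕ 0 ⊕ 1 = 3.

3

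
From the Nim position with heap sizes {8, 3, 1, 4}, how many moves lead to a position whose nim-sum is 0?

1

Bitwise XOR of the heap sizes:
  1000  (8)
  0011  (3)
  0001  (1)
  0100  (4)
  ----
  1110  (14)
The overall nim-sum is X = 14. A heap of size p has a winning move iff p XOR X < p (reduce it to p XOR X).
  8: 8 XOR 14 = 6 < 8 — winning move (to 6).
  3: 3 XOR 14 = 13 ≥ 3 — no move.
  1: 1 XOR 14 = 15 ≥ 1 — no move.
  4: 4 XOR 14 = 10 ≥ 4 — no move.
That gives 1 winning move.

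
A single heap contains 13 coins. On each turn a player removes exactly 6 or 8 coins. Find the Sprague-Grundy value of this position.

Grundy values for subtraction set {6, 8}:
k:     0  1  2  3  4  5  6  7  8  9 10 11 12 13
g(k):  0  0  0  0  0  0  1  1  1  1  1  1  2  2
So g(13) = 2.

2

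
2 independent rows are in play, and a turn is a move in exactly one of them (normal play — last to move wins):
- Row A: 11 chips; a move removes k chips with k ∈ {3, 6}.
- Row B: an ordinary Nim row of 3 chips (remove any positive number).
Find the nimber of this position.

Grundy values for row A (subtraction set {3, 6}):
k:     0  1  2  3  4  5  6  7  8  9 10 11
g(k):  0  0  0  1  1  1  2  2  2  0  0  0
So g(11) = 0.
Row B is a plain Nim row of size 3, so its Grundy value is 3.
The value of a disjunctive sum is the nim-sum of the parts.
Combined value = 0 XOR 3 = 3.

3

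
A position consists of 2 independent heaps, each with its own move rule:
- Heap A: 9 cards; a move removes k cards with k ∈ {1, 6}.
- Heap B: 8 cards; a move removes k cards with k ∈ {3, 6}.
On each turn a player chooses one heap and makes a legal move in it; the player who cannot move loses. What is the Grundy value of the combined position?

2

For heap A, compute g(0), g(1), … with moves {1, 6}:
k:     0  1  2  3  4  5  6  7  8  9
g(k):  0  1  0  1  0  1  2  0  1  0
So g(9) = 0.
Build the Grundy sequence for heap B with g(k) = mex{g(k−s) : s ∈ {3, 6}, s ≤ k}:
k:     0  1  2  3  4  5  6  7  8
g(k):  0  0  0  1  1  1  2  2  2
So g(8) = 2.
The value of a disjunctive sum is the nim-sum of the parts.
Combined value = 0 XOR 2 = 2.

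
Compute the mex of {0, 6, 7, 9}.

0 is in the set but 1 is not, so the mex is 1.

1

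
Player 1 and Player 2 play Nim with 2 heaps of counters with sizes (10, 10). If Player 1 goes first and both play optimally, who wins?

Compute the nim-sum pairwise:
10 ⊕ 10 = 0
The nim-sum is 0, so this is a P-position: the player to move is in a losing position under optimal play; Player 1 is about to move from it and so loses — Player 2 wins.

Player 2 wins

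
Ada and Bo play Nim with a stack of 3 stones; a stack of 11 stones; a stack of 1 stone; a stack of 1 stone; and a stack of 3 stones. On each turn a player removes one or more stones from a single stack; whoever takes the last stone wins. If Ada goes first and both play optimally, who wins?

Nim-sum: 3 XOR 11 XOR 1 XOR 1 XOR 3 = 11.
The nim-sum is 11 ≠ 0, so this is an N-position: the player to move can win; Ada has a winning move.

Ada wins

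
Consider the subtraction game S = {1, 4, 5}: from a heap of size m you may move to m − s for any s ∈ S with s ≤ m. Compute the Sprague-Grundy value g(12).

Build the Grundy sequence with g(k) = mex{g(k−s) : s ∈ {1, 4, 5}, s ≤ k}:
g(0) = mex{} = 0
g(1) = mex{0} = 1
g(2) = mex{1} = 0
g(3) = mex{0} = 1
g(4) = mex{0,1} = 2
g(5) = mex{0,1,2} = 3
g(6) = mex{0,1,3} = 2
g(7) = mex{0,1,2} = 3
g(8) = mex{1,2,3} = 0
g(9) = mex{0,2,3} = 1
g(10) = mex{1,2,3} = 0
g(11) = mex{0,2,3} = 1
g(12) = mex{0,1,3} = 2
So g(12) = 2.

2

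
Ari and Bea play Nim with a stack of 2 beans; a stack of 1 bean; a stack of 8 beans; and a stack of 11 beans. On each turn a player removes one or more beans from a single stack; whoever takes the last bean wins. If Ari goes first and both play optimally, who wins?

Nim-sum: 2 ⊕ 1 ⊕ 8 ⊕ 11 = 0.
The nim-sum is 0, so this is a P-position: the player to move is in a losing position under optimal play; Ari is about to move from it and so loses — Bea wins.

Bea wins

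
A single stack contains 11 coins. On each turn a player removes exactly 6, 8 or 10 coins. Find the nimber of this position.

Grundy values for subtraction set {6, 8, 10}:
k:     0  1  2  3  4  5  6  7  8  9 10 11
g(k):  0  0  0  0  0  0  1  1  1  1  1  1
So g(11) = 1.

1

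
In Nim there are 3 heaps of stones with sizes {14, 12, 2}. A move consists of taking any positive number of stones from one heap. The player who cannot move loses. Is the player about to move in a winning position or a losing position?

Losing position

Compute the nim-sum pairwise:
14 ^ 12 = 2
2 ^ 2 = 0
The nim-sum is 0, so this is a P-position: the player to move is in a losing position under optimal play.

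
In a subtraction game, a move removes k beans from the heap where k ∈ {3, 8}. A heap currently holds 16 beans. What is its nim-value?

1

Compute g(0), g(1), … for moves {3, 8}:
k:     0  1  2  3  4  5  6  7  8  9 10 11 12 13 14 15 16
g(k):  0  0  0  1  1  1  0  0  2  1  1  0  0  0  1  1  1
So g(16) = 1.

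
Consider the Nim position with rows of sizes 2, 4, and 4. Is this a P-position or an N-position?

Compute the nim-sum pairwise:
2 ⊕ 4 = 6
6 ⊕ 4 = 2
The nim-sum is 2 ≠ 0, so this is an N-position: the player to move can win.

N-position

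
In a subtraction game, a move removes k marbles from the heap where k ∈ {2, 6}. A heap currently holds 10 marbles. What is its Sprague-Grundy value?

1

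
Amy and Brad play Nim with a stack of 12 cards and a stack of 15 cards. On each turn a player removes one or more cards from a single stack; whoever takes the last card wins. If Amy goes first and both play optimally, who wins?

Amy wins

Compute the nim-sum pairwise:
12 XOR 15 = 3
The nim-sum is 3 ≠ 0, so this is an N-position: the player to move can win; Amy has a winning move.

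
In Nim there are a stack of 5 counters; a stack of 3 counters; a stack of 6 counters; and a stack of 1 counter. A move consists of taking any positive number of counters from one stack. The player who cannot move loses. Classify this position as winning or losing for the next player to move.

Compute the nim-sum pairwise:
5 ⊕ 3 = 6
6 ⊕ 6 = 0
0 ⊕ 1 = 1
The nim-sum is 1 ≠ 0, so this is an N-position: the player to move can win.

Winning position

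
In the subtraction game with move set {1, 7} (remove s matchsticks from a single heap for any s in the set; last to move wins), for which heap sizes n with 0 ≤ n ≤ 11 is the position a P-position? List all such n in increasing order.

0, 2, 4, 6, 8, 10

Grundy values for subtraction set {1, 7}:
k:     0  1  2  3  4  5  6  7  8  9 10 11
g(k):  0  1  0  1  0  1  0  1  0  1  0  1
The P-positions (g = 0) in 0..11 are 0, 2, 4, 6, 8, 10.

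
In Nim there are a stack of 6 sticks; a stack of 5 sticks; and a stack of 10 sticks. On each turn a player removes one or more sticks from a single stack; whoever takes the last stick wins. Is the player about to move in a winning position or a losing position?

Compute the nim-sum pairwise:
6 ⊕ 5 = 3
3 ⊕ 10 = 9
The nim-sum is 9 ≠ 0, so this is an N-position: the player to move can win.

Winning position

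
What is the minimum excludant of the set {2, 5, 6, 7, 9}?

0

0 is not in the set, so the mex is 0.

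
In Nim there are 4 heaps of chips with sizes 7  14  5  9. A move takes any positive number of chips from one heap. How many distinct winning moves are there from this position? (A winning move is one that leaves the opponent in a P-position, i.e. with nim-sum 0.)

3

Write each in binary and XOR column by column:
  0111  (7)
  1110  (14)
  0101  (5)
  1001  (9)
  ----
  0101  (5)
The overall nim-sum is X = 5. A heap of size p has a winning move iff p XOR X < p (reduce it to p XOR X).
  7: 7 XOR 5 = 2 < 7 — winning move (to 2).
  14: 14 XOR 5 = 11 < 14 — winning move (to 11).
  5: 5 XOR 5 = 0 < 5 — winning move (to 0).
  9: 9 XOR 5 = 12 ≥ 9 — no move.
That gives 3 winning moves.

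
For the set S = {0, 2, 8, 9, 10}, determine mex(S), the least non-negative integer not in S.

0 is in the set but 1 is not, so the mex is 1.

1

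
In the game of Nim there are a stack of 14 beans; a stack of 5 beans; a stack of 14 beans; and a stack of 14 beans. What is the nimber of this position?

In binary:
  1110  (14)
  0101  (5)
  1110  (14)
  1110  (14)
  ----
  1011  (11)

11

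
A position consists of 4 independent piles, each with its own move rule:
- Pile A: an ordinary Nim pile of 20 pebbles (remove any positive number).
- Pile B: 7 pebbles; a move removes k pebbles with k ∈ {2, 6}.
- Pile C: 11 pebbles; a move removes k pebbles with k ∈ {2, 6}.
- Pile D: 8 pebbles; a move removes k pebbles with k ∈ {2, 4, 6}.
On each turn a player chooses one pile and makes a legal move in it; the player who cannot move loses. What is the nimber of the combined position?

Pile A is a plain Nim pile of size 20, so its Grundy value is 20.
For pile B, compute g(0), g(1), … with moves {2, 6}:
k:     0  1  2  3  4  5  6  7
g(k):  0  0  1  1  0  0  1  1
So g(7) = 1.
For pile C, compute g(0), g(1), … with moves {2, 6}:
g(0) = mex{} = 0
g(1) = mex{} = 0
g(2) = mex{0} = 1
g(3) = mex{0} = 1
g(4) = mex{1} = 0
g(5) = mex{1} = 0
g(6) = mex{0} = 1
g(7) = mex{0} = 1
g(8) = mex{1} = 0
g(9) = mex{1} = 0
g(10) = mex{0} = 1
g(11) = mex{0} = 1
So g(11) = 1.
For pile D, compute g(0), g(1), … with moves {2, 4, 6}:
g(0) = mex{} = 0
g(1) = mex{} = 0
g(2) = mex{0} = 1
g(3) = mex{0} = 1
g(4) = mex{0,1} = 2
g(5) = mex{0,1} = 2
g(6) = mex{0,1,2} = 3
g(7) = mex{0,1,2} = 3
g(8) = mex{1,2,3} = 0
So g(8) = 0.
The value of a disjunctive sum is the nim-sum of the parts.
Combined value = 20 XOR 1 XOR 1 XOR 0 = 20.

20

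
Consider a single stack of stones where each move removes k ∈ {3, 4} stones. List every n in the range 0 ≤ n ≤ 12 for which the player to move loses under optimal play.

Build the Grundy sequence with g(k) = mex{g(k−s) : s ∈ {3, 4}, s ≤ k}:
k:     0  1  2  3  4  5  6  7  8  9 10 11 12
g(k):  0  0  0  1  1  1  2  0  0  0  1  1  1
The P-positions (g = 0) in 0..12 are 0, 1, 2, 7, 8, 9.

0, 1, 2, 7, 8, 9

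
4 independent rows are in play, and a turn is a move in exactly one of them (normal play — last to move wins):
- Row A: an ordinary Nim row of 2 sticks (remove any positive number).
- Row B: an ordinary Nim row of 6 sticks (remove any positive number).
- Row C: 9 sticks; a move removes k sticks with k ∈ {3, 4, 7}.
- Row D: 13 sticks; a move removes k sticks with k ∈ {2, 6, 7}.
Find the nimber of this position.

Row A is a plain Nim row of size 2, so its Grundy value is 2.
Row B is a plain Nim row of size 6, so its Grundy value is 6.
For row C, compute g(0), g(1), … with moves {3, 4, 7}:
k:     0  1  2  3  4  5  6  7  8  9
g(k):  0  0  0  1  1  1  2  2  2  3
So g(9) = 3.
Grundy values for row D (subtraction set {2, 6, 7}):
k:     0  1  2  3  4  5  6  7  8  9 10 11 12 13
g(k):  0  0  1  1  0  0  1  1  2  0  3  1  2  0
So g(13) = 0.
By the Sprague-Grundy theorem, the Grundy value of a sum of independent games is the XOR of the component values.
Combined value = 2 ⊕ 6 ⊕ 3 ⊕ 0 = 7.

7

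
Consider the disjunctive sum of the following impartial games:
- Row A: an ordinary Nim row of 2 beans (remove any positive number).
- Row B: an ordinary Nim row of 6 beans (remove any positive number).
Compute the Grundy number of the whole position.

4

Row A is a plain Nim row of size 2, so its Grundy value is 2.
Row B is a plain Nim row of size 6, so its Grundy value is 6.
The value of a disjunctive sum is the nim-sum of the parts.
Combined value = 2 XOR 6 = 4.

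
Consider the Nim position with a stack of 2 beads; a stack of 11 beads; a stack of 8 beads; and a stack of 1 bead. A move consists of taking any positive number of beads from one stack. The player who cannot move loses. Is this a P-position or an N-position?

Bitwise XOR of the heap sizes:
  0010  (2)
  1011  (11)
  1000  (8)
  0001  (1)
  ----
  0000  (0)
The nim-sum is 0, so this is a P-position: the player to move is in a losing position under optimal play.

P-position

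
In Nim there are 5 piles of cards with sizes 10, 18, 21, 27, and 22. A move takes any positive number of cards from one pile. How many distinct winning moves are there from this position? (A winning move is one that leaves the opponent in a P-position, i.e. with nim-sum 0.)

Compute the nim-sum pairwise:
10 XOR 18 = 24
24 XOR 21 = 13
13 XOR 27 = 22
22 XOR 22 = 0
The nim-sum is already 0, so every move leaves a nonzero nim-sum — there are no winning moves.

0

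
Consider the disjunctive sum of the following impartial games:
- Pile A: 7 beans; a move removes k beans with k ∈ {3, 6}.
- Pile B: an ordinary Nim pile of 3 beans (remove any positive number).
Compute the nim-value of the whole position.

Build the Grundy sequence for pile A with g(k) = mex{g(k−s) : s ∈ {3, 6}, s ≤ k}:
g(0) = mex{} = 0
g(1) = mex{} = 0
g(2) = mex{} = 0
g(3) = mex{0} = 1
g(4) = mex{0} = 1
g(5) = mex{0} = 1
g(6) = mex{0,1} = 2
g(7) = mex{0,1} = 2
So g(7) = 2.
Pile B is a plain Nim pile of size 3, so its Grundy value is 3.
By the Sprague-Grundy theorem, the Grundy value of a sum of independent games is the XOR of the component values.
Combined value = 2 ⊕ 3 = 1.

1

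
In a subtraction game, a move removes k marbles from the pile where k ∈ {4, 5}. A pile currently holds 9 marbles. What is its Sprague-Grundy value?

0

Compute g(0), g(1), … for moves {4, 5}:
k:     0  1  2  3  4  5  6  7  8  9
g(k):  0  0  0  0  1  1  1  1  2  0
So g(9) = 0.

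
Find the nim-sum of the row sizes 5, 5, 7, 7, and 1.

Compute the nim-sum pairwise:
5 ^ 5 = 0
0 ^ 7 = 7
7 ^ 7 = 0
0 ^ 1 = 1

1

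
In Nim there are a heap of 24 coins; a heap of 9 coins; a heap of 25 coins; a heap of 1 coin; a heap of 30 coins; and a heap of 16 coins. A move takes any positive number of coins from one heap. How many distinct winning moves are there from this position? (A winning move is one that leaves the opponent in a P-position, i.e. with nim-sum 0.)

1

Write each in binary and XOR column by column:
  11000  (24)
  01001  (9)
  11001  (25)
  00001  (1)
  11110  (30)
  10000  (16)
  -----
  00111  (7)
The overall nim-sum is X = 7. A heap of size p has a winning move iff p XOR X < p (reduce it to p XOR X).
  24: 24 XOR 7 = 31 ≥ 24 — no move.
  9: 9 XOR 7 = 14 ≥ 9 — no move.
  25: 25 XOR 7 = 30 ≥ 25 — no move.
  1: 1 XOR 7 = 6 ≥ 1 — no move.
  30: 30 XOR 7 = 25 < 30 — winning move (to 25).
  16: 16 XOR 7 = 23 ≥ 16 — no move.
That gives 1 winning move.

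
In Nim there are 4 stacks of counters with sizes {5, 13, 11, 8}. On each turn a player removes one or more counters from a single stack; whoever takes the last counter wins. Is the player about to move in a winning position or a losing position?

Bitwise XOR of the heap sizes:
  0101  (5)
  1101  (13)
  1011  (11)
  1000  (8)
  ----
  1011  (11)
The nim-sum is 11 ≠ 0, so this is an N-position: the player to move can win.

Winning position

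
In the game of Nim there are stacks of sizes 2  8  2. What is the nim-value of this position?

Compute the nim-sum pairwise:
2 XOR 8 = 10
10 XOR 2 = 8

8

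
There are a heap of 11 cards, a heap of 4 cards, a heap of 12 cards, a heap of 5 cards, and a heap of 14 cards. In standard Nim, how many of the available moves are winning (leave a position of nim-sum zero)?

3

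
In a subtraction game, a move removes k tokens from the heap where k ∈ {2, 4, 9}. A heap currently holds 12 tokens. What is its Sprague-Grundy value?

Compute g(0), g(1), … for moves {2, 4, 9}:
g(0) = mex{} = 0
g(1) = mex{} = 0
g(2) = mex{0} = 1
g(3) = mex{0} = 1
g(4) = mex{0,1} = 2
g(5) = mex{0,1} = 2
g(6) = mex{1,2} = 0
g(7) = mex{1,2} = 0
g(8) = mex{0,2} = 1
g(9) = mex{0,2} = 1
g(10) = mex{0,1} = 2
g(11) = mex{0,1} = 2
g(12) = mex{1,2} = 0
So g(12) = 0.

0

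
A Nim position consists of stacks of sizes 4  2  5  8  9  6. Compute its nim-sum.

4

Bitwise XOR of the heap sizes:
  0100  (4)
  0010  (2)
  0101  (5)
  1000  (8)
  1001  (9)
  0110  (6)
  ----
  0100  (4)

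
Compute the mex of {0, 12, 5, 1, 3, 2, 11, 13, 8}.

The values 0, 1, 2, 3 are all present; 4 is the first non-negative integer missing from the set.

4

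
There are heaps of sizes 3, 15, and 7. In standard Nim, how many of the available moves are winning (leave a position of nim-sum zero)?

1

Compute the nim-sum pairwise:
3 ^ 15 = 12
12 ^ 7 = 11
The overall nim-sum is X = 11. A heap of size p has a winning move iff p XOR X < p (reduce it to p XOR X).
  3: 3 XOR 11 = 8 ≥ 3 — no move.
  15: 15 XOR 11 = 4 < 15 — winning move (to 4).
  7: 7 XOR 11 = 12 ≥ 7 — no move.
That gives 1 winning move.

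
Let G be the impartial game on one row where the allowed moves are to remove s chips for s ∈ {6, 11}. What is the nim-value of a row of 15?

Compute g(0), g(1), … for moves {6, 11}:
k:     0  1  2  3  4  5  6  7  8  9 10 11 12 13 14 15
g(k):  0  0  0  0  0  0  1  1  1  1  1  1  2  2  2  2
So g(15) = 2.

2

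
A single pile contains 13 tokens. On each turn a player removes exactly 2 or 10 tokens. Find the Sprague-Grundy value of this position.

Build the Grundy sequence with g(k) = mex{g(k−s) : s ∈ {2, 10}, s ≤ k}:
k:     0  1  2  3  4  5  6  7  8  9 10 11 12 13
g(k):  0  0  1  1  0  0  1  1  0  0  1  1  0  0
So g(13) = 0.

0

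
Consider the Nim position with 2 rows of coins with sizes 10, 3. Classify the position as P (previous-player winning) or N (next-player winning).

Compute the nim-sum pairwise:
10 ^ 3 = 9
The nim-sum is 9 ≠ 0, so this is an N-position: the player to move can win.

N-position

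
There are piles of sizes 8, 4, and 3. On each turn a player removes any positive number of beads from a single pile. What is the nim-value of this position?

Compute the nim-sum pairwise:
8 ⊕ 4 = 12
12 ⊕ 3 = 15

15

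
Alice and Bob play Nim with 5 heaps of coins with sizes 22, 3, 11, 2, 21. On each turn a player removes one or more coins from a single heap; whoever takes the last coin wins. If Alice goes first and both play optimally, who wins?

Write each in binary and XOR column by column:
  10110  (22)
  00011  (3)
  01011  (11)
  00010  (2)
  10101  (21)
  -----
  01001  (9)
The nim-sum is 9 ≠ 0, so this is an N-position: the player to move can win; Alice has a winning move.

Alice wins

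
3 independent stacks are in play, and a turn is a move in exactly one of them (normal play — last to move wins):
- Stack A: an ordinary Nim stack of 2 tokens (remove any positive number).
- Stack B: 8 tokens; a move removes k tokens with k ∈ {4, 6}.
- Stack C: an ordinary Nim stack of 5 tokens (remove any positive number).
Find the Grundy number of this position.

5

Stack A is a plain Nim stack of size 2, so its Grundy value is 2.
For stack B, compute g(0), g(1), … with moves {4, 6}:
g(0) = mex{} = 0
g(1) = mex{} = 0
g(2) = mex{} = 0
g(3) = mex{} = 0
g(4) = mex{0} = 1
g(5) = mex{0} = 1
g(6) = mex{0} = 1
g(7) = mex{0} = 1
g(8) = mex{0,1} = 2
So g(8) = 2.
Stack C is a plain Nim stack of size 5, so its Grundy value is 5.
By the Sprague-Grundy theorem, the Grundy value of a sum of independent games is the XOR of the component values.
Combined value = 2 ⊕ 2 ⊕ 5 = 5.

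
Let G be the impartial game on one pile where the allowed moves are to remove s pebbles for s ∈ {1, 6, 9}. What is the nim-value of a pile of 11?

2

Grundy values for subtraction set {1, 6, 9}:
g(0) = mex{} = 0
g(1) = mex{0} = 1
g(2) = mex{1} = 0
g(3) = mex{0} = 1
g(4) = mex{1} = 0
g(5) = mex{0} = 1
g(6) = mex{0,1} = 2
g(7) = mex{1,2} = 0
g(8) = mex{0} = 1
g(9) = mex{0,1} = 2
g(10) = mex{0,1,2} = 3
g(11) = mex{0,1,3} = 2
So g(11) = 2.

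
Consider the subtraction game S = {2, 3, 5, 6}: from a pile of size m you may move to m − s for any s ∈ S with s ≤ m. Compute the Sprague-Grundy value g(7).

Build the Grundy sequence with g(k) = mex{g(k−s) : s ∈ {2, 3, 5, 6}, s ≤ k}:
g(0) = mex{} = 0
g(1) = mex{} = 0
g(2) = mex{0} = 1
g(3) = mex{0} = 1
g(4) = mex{0,1} = 2
g(5) = mex{0,1} = 2
g(6) = mex{0,1,2} = 3
g(7) = mex{0,1,2} = 3
So g(7) = 3.

3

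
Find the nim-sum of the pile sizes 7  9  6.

In binary:
  0111  (7)
  1001  (9)
  0110  (6)
  ----
  1000  (8)

8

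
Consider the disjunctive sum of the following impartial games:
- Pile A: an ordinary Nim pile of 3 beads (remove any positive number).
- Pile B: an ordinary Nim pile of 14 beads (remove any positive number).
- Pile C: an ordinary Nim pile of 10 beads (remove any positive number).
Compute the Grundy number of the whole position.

Pile A is a plain Nim pile of size 3, so its Grundy value is 3.
Pile B is a plain Nim pile of size 14, so its Grundy value is 14.
Pile C is a plain Nim pile of size 10, so its Grundy value is 10.
The value of a disjunctive sum is the nim-sum of the parts.
Combined value = 3 ⊕ 14 ⊕ 10 = 7.

7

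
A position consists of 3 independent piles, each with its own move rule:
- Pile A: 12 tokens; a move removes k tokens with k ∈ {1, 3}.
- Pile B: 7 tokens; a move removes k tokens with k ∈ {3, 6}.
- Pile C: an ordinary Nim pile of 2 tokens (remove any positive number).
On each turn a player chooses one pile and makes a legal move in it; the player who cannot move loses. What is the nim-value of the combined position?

0

For pile A, compute g(0), g(1), … with moves {1, 3}:
k:     0  1  2  3  4  5  6  7  8  9 10 11 12
g(k):  0  1  0  1  0  1  0  1  0  1  0  1  0
So g(12) = 0.
Grundy values for pile B (subtraction set {3, 6}):
k:     0  1  2  3  4  5  6  7
g(k):  0  0  0  1  1  1  2  2
So g(7) = 2.
Pile C is a plain Nim pile of size 2, so its Grundy value is 2.
By the Sprague-Grundy theorem, the Grundy value of a sum of independent games is the XOR of the component values.
Combined value = 0 XOR 2 XOR 2 = 0.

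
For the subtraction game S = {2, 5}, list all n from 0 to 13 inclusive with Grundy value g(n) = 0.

0, 1, 4, 7, 8, 11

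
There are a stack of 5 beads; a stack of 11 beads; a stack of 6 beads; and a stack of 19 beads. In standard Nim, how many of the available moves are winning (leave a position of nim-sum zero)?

1

Compute the nim-sum pairwise:
5 XOR 11 = 14
14 XOR 6 = 8
8 XOR 19 = 27
The overall nim-sum is X = 27. A stack of size p has a winning move iff p XOR X < p (reduce it to p XOR X).
  5: 5 XOR 27 = 30 ≥ 5 — no move.
  11: 11 XOR 27 = 16 ≥ 11 — no move.
  6: 6 XOR 27 = 29 ≥ 6 — no move.
  19: 19 XOR 27 = 8 < 19 — winning move (to 8).
That gives 1 winning move.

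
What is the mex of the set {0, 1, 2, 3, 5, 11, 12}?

4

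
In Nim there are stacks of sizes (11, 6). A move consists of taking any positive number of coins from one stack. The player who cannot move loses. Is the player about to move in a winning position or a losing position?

Winning position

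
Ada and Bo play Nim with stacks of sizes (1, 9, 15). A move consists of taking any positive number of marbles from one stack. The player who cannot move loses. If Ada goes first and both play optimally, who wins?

Ada wins

Write each in binary and XOR column by column:
  0001  (1)
  1001  (9)
  1111  (15)
  ----
  0111  (7)
The nim-sum is 7 ≠ 0, so this is an N-position: the player to move can win; Ada has a winning move.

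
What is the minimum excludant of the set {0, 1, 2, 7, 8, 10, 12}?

3

The values 0, 1, 2 are all present; 3 is the first non-negative integer missing from the set.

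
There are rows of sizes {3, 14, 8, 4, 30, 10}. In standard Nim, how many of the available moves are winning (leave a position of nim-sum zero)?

Compute the nim-sum pairwise:
3 XOR 14 = 13
13 XOR 8 = 5
5 XOR 4 = 1
1 XOR 30 = 31
31 XOR 10 = 21
The overall nim-sum is X = 21. A row of size p has a winning move iff p XOR X < p (reduce it to p XOR X).
  3: 3 XOR 21 = 22 ≥ 3 — no move.
  14: 14 XOR 21 = 27 ≥ 14 — no move.
  8: 8 XOR 21 = 29 ≥ 8 — no move.
  4: 4 XOR 21 = 17 ≥ 4 — no move.
  30: 30 XOR 21 = 11 < 30 — winning move (to 11).
  10: 10 XOR 21 = 31 ≥ 10 — no move.
That gives 1 winning move.

1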